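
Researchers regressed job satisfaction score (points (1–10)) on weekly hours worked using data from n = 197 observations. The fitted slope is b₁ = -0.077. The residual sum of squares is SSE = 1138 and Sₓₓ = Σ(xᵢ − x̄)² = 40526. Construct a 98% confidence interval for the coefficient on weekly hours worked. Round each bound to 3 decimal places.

MSE = SSE/(n − 2) = 1138/195 = 5.8359.
SE(b₁) = √(MSE/Sₓₓ) = √(5.8359/40526) = 0.0120002.
df = n − 2 = 195.
t* = t_{0.01, 195} = 2.345623.
Margin = t* × SE = 2.345623 × 0.0120002 = 0.02815.
CI: -0.077 ± 0.02815 → (-0.105, -0.049).
With 98% confidence, each one-unit increase in weekly hours worked is associated with a change of between -0.105 and -0.049 points (1–10) in job satisfaction score.

(-0.105, -0.049)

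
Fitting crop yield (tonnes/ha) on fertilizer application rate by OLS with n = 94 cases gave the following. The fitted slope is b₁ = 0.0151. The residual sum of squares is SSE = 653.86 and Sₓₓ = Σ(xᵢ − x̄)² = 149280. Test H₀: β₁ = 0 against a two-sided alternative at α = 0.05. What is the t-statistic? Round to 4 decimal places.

MSE = SSE/(n − 2) = 653.86/92 = 7.10717.
SE(b₁) = √(MSE/Sₓₓ) = √(7.10717/149280) = 0.00689998.
t = 0.0151 / 0.00689998 = 2.1884.
df = n − 2 = 92.
Two-sided p ≈ 0.0312, which is < 0.05, so reject H₀.
There is evidence that fertilizer application rate is associated with crop yield.

t = 2.1884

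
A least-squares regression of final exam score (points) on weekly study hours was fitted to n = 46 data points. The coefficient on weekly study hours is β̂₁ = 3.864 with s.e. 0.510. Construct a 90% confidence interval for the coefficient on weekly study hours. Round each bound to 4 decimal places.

df = n − 2 = 46 − 2 = 44.
t* = t_{0.05, 44} = 1.68023.
Margin = t* × SE = 1.68023 × 0.510 = 0.856917.
CI: 3.864 ± 0.856917 → (3.0071, 4.7209).
With 90% confidence, each one-unit increase in weekly study hours is associated with a change of between 3.0071 and 4.7209 points in final exam score.

(3.0071, 4.7209)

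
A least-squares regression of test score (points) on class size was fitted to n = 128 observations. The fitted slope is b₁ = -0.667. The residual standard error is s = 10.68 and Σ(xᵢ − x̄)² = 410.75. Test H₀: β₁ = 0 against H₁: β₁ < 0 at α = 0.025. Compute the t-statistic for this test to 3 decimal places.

t = -1.266

SE(b₁) = s/√Sₓₓ = 10.68/√410.75 = 0.526966.
t = -0.667 / 0.526966 = -1.266.
df = n − 2 = 126.
One-sided p ≈ 0.1040, which is ≥ 0.025, so fail to reject H₀.
The data do not give significant evidence that the true slope on class size is negative.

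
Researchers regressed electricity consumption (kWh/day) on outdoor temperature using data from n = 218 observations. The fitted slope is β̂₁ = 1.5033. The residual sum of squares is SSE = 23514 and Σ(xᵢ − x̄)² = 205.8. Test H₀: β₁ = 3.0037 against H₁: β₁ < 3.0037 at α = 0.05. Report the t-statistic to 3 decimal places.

MSE = SSE/(n − 2) = 23514/216 = 108.861.
SE(β̂₁) = √(MSE/Sₓₓ) = √(108.861/205.8) = 0.7273.
t = (1.5033 − 3.0037) / 0.7273 = -2.063.
df = n − 2 = 216.
One-sided p ≈ 0.0202, which is < 0.05, so reject H₀.
There is evidence that the true slope on outdoor temperature is below 3.0037 kWh/day per unit.

t = -2.063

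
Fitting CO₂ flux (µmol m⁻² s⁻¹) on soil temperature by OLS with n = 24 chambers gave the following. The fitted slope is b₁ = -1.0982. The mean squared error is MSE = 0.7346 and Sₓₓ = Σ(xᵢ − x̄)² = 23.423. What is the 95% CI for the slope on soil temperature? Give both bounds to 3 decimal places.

SE(b₁) = √(MSE/Sₓₓ) = √(0.7346/23.423) = 0.177094.
df = n − 2 = 22.
t* = t_{0.025, 22} = 2.073873.
Margin = t* × SE = 2.073873 × 0.177094 = 0.36727.
CI: -1.0982 ± 0.36727 → (-1.465, -0.731).
With 95% confidence, each one-unit increase in soil temperature is associated with a change of between -1.465 and -0.731 µmol m⁻² s⁻¹ in CO₂ flux.

(-1.465, -0.731)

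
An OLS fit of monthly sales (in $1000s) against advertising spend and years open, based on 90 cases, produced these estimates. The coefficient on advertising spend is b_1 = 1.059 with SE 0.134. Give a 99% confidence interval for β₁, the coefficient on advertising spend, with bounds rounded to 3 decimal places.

df = n − k − 1 = 90 − 2 − 1 = 87.
t* = t_{0.005, 87} = 2.633527.
Margin = t* × SE = 2.633527 × 0.134 = 0.35289.
CI: 1.059 ± 0.35289 → (0.706, 1.412).
With 99% confidence, each one-unit increase in advertising spend is associated with a change of between 0.706 and 1.412 $1000s in monthly sales, holding the other predictors fixed.

(0.706, 1.412)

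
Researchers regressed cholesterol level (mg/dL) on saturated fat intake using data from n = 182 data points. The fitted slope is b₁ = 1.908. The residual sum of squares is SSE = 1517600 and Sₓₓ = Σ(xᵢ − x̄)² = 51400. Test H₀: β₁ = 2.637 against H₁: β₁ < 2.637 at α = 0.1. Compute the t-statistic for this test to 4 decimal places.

t = -1.8000

MSE = SSE/(n − 2) = 1517600/180 = 8431.11.
SE(b₁) = √(MSE/Sₓₓ) = √(8431.11/51400) = 0.405005.
t = (1.908 − 2.637) / 0.405005 = -1.8000.
df = n − 2 = 180.
One-sided p ≈ 0.0368, which is < 0.1, so reject H₀.
There is evidence that the true slope on saturated fat intake is below 2.637 mg/dL per unit.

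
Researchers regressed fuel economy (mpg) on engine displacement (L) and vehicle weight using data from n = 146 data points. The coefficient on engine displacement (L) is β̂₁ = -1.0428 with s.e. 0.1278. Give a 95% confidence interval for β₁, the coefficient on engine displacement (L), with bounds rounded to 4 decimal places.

(-1.2954, -0.7902)

df = n − k − 1 = 146 − 2 − 1 = 143.
t* = t_{0.025, 143} = 1.976692.
Margin = t* × SE = 1.976692 × 0.1278 = 0.252621.
CI: -1.0428 ± 0.252621 → (-1.2954, -0.7902).
With 95% confidence, each one-unit increase in engine displacement (L) is associated with a change of between -1.2954 and -0.7902 mpg in fuel economy, holding the other predictors fixed.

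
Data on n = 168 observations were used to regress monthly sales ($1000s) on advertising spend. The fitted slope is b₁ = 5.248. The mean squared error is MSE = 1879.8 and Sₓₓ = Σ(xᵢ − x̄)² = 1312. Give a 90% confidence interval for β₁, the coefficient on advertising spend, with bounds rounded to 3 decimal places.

(3.268, 7.228)

SE(b₁) = √(MSE/Sₓₓ) = √(1879.8/1312) = 1.19699.
df = n − 2 = 166.
t* = t_{0.05, 166} = 1.654085.
Margin = t* × SE = 1.654085 × 1.19699 = 1.97992.
CI: 5.248 ± 1.97992 → (3.268, 7.228).
With 90% confidence, each one-unit increase in advertising spend is associated with a change of between 3.268 and 7.228 $1000s in monthly sales.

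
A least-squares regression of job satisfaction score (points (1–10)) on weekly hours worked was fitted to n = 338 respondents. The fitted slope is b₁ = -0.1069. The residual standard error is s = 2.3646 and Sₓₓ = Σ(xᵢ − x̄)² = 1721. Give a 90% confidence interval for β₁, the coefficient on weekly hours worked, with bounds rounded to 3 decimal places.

SE(b₁) = s/√Sₓₓ = 2.3646/√1721 = 0.056999.
df = n − 2 = 336.
t* = t_{0.05, 336} = 1.649401.
Margin = t* × SE = 1.649401 × 0.056999 = 0.09401.
CI: -0.1069 ± 0.09401 → (-0.201, -0.013).
With 90% confidence, each one-unit increase in weekly hours worked is associated with a change of between -0.201 and -0.013 points (1–10) in job satisfaction score.

(-0.201, -0.013)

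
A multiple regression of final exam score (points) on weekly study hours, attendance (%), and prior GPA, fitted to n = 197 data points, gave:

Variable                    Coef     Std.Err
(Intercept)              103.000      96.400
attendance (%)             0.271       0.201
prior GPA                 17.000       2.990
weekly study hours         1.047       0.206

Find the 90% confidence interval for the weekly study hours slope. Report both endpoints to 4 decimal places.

Read off: b = 1.047, SE = 0.206 for weekly study hours.
df = n − k − 1 = 197 − 3 − 1 = 193.
t* = t_{0.05, 193} = 1.652787.
Margin = t* × SE = 1.652787 × 0.206 = 0.340474.
CI: 1.047 ± 0.340474 → (0.7065, 1.3875).

(0.7065, 1.3875)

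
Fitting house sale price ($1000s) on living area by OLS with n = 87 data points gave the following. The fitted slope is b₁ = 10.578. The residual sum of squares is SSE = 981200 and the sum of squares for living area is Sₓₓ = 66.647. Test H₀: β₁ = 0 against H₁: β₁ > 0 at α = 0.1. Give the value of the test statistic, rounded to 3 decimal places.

t = 0.804

MSE = SSE/(n − 2) = 981200/85 = 11543.5.
SE(b₁) = √(MSE/Sₓₓ) = √(11543.5/66.647) = 13.1607.
t = 10.578 / 13.1607 = 0.804.
df = n − 2 = 85.
One-sided p ≈ 0.2119, which is ≥ 0.1, so fail to reject H₀.
The data do not give significant evidence that the true slope on living area is positive.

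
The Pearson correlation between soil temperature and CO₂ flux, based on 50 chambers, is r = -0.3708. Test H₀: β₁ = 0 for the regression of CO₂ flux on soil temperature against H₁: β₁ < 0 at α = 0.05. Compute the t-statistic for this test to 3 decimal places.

t = -2.766

t = r·√(n − 2)/√(1 − r²) = -0.3708·√48/√0.862507 = -2.766.
df = n − 2 = 48.
One-sided p ≈ 0.0040, which is < 0.05, so reject H₀.
There is evidence of a linear association between soil temperature and CO₂ flux.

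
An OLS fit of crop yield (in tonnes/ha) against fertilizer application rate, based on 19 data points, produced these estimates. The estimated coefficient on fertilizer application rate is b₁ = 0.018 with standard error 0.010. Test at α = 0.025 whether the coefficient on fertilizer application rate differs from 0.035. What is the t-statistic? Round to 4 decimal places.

H₀: β₁ = 0.035 vs H₁: β₁ ≠ 0.035.
t = (b₁ − β₁⁰)/SE = (0.018 − 0.035) / 0.010 = -1.7000.
df = n − 2 = 19 − 2 = 17.
Two-sided p ≈ 0.1074, which is ≥ 0.025, so fail to reject H₀.
The data are consistent with a true slope of 0.035 tonnes/ha per unit of fertilizer application rate.

t = -1.7000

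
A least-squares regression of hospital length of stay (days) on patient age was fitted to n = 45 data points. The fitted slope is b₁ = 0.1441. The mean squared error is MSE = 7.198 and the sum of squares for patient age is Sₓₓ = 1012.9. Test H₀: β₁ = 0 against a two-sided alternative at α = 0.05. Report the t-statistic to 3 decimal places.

t = 1.709

SE(b₁) = √(MSE/Sₓₓ) = √(7.198/1012.9) = 0.084299.
t = 0.1441 / 0.084299 = 1.709.
df = n − 2 = 43.
Two-sided p ≈ 0.0946, which is ≥ 0.05, so fail to reject H₀.
The data do not give significant evidence of an association between patient age and hospital length of stay.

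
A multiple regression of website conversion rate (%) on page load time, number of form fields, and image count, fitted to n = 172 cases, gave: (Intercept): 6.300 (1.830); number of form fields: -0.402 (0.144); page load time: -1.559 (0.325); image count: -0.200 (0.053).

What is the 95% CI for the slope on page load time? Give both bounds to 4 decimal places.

Read off: b = -1.559, SE = 0.325 for page load time.
df = n − k − 1 = 172 − 3 − 1 = 168.
t* = t_{0.025, 168} = 1.974185.
Margin = t* × SE = 1.974185 × 0.325 = 0.641610.
CI: -1.559 ± 0.641610 → (-2.2006, -0.9174).

(-2.2006, -0.9174)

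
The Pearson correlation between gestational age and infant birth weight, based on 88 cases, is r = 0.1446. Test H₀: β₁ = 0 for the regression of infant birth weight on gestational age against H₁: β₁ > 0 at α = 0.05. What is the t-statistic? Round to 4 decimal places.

t = 1.3552

t = r·√(n − 2)/√(1 − r²) = 0.1446·√86/√0.979091 = 1.3552.
df = n − 2 = 86.
One-sided p ≈ 0.0895, which is ≥ 0.05, so fail to reject H₀.
The data do not give significant evidence of a linear association between gestational age and infant birth weight.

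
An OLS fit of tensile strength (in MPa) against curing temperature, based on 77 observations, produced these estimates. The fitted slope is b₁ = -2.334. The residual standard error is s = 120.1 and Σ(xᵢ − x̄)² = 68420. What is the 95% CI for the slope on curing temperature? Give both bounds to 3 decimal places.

SE(b₁) = s/√Sₓₓ = 120.1/√68420 = 0.459147.
df = n − 2 = 75.
t* = t_{0.025, 75} = 1.992102.
Margin = t* × SE = 1.992102 × 0.459147 = 0.91467.
CI: -2.334 ± 0.91467 → (-3.249, -1.419).
With 95% confidence, each one-unit increase in curing temperature is associated with a change of between -3.249 and -1.419 MPa in tensile strength.

(-3.249, -1.419)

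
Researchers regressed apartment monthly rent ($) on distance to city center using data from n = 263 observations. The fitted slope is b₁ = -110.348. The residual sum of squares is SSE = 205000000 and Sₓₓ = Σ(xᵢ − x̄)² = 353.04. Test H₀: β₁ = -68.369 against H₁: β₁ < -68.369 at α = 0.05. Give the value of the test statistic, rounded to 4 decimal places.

t = -0.8900

MSE = SSE/(n − 2) = 205000000/261 = 785441.
SE(b₁) = √(MSE/Sₓₓ) = √(785441/353.04) = 47.1677.
t = (-110.348 − (-68.369)) / 47.1677 = -0.8900.
df = n − 2 = 261.
One-sided p ≈ 0.1871, which is ≥ 0.05, so fail to reject H₀.
The data do not give significant evidence that the true slope on distance to city center is below -68.369 $ per unit.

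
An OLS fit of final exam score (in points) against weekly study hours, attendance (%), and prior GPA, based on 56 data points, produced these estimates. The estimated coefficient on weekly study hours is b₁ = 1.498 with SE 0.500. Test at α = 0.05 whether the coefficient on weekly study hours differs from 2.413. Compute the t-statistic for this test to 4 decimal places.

t = -1.8300

H₀: β₁ = 2.413 vs H₁: β₁ ≠ 2.413.
t = (b₁ − β₁⁰)/SE = (1.498 − 2.413) / 0.500 = -1.8300.
df = n − k − 1 = 56 − 3 − 1 = 52.
Two-sided p ≈ 0.0730, which is ≥ 0.05, so fail to reject H₀.
The data are consistent with a true slope of 2.413 points per unit of weekly study hours, holding the other predictors fixed.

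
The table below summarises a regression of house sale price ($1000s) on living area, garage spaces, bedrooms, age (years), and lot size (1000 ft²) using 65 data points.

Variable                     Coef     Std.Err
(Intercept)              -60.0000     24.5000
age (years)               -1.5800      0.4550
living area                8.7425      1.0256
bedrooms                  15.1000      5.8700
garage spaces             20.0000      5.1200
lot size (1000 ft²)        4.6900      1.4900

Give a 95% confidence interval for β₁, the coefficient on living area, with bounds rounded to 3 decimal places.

(6.690, 10.795)

Read off: b = 8.7425, SE = 1.0256 for living area.
df = n − k − 1 = 65 − 5 − 1 = 59.
t* = t_{0.025, 59} = 2.000995.
Margin = t* × SE = 2.000995 × 1.0256 = 2.05222.
CI: 8.7425 ± 2.05222 → (6.690, 10.795).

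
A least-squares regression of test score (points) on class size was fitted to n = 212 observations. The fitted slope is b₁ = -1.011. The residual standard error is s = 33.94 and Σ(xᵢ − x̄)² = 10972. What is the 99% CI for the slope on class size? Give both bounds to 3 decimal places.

SE(b₁) = s/√Sₓₓ = 33.94/√10972 = 0.324018.
df = n − 2 = 210.
t* = t_{0.005, 210} = 2.599443.
Margin = t* × SE = 2.599443 × 0.324018 = 0.84227.
CI: -1.011 ± 0.84227 → (-1.853, -0.169).
With 99% confidence, each one-unit increase in class size is associated with a change of between -1.853 and -0.169 points in test score.

(-1.853, -0.169)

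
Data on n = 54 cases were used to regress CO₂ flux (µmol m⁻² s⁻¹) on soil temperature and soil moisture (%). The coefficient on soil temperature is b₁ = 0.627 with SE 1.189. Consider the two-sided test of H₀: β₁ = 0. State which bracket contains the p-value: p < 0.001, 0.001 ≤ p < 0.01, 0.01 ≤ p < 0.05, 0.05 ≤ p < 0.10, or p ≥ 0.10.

p ≥ 0.10

t = 0.627 / 1.189 = 0.527.
df = n − k − 1 = 54 − 2 − 1 = 51.
Two-sided p = 2·P(T_{51} > |t|) ≈ 0.6002.
So p ≥ 0.10.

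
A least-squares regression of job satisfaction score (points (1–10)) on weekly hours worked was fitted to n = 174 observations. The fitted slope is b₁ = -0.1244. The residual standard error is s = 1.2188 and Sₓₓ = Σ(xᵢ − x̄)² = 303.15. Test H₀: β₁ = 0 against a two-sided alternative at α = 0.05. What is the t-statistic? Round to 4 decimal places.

SE(b₁) = s/√Sₓₓ = 1.2188/√303.15 = 0.0700009.
t = -0.1244 / 0.0700009 = -1.7771.
df = n − 2 = 172.
Two-sided p ≈ 0.0773, which is ≥ 0.05, so fail to reject H₀.
The data do not give significant evidence of an association between weekly hours worked and job satisfaction score.

t = -1.7771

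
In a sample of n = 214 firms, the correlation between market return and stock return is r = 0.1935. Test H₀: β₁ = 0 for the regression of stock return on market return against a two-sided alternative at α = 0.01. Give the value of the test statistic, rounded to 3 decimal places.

t = 2.872

t = r·√(n − 2)/√(1 − r²) = 0.1935·√212/√0.962558 = 2.872.
df = n − 2 = 212.
Two-sided p ≈ 0.0045, which is < 0.01, so reject H₀.
There is evidence of a linear association between market return and stock return.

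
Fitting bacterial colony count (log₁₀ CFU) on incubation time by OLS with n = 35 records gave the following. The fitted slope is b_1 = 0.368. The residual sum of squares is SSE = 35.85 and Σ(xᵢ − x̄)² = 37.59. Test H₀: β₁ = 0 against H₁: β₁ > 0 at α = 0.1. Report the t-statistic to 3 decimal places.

MSE = SSE/(n − 2) = 35.85/33 = 1.08636.
SE(b_1) = √(MSE/Sₓₓ) = √(1.08636/37.59) = 0.170001.
t = 0.368 / 0.170001 = 2.165.
df = n − 2 = 33.
One-sided p ≈ 0.0189, which is < 0.1, so reject H₀.
There is evidence that the true slope on incubation time is positive.

t = 2.165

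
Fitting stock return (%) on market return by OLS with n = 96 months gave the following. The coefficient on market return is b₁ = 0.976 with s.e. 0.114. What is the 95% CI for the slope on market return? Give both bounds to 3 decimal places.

(0.750, 1.202)

df = n − 2 = 96 − 2 = 94.
t* = t_{0.025, 94} = 1.985523.
Margin = t* × SE = 1.985523 × 0.114 = 0.22635.
CI: 0.976 ± 0.22635 → (0.750, 1.202).
With 95% confidence, each one-unit increase in market return is associated with a change of between 0.750 and 1.202 % in stock return.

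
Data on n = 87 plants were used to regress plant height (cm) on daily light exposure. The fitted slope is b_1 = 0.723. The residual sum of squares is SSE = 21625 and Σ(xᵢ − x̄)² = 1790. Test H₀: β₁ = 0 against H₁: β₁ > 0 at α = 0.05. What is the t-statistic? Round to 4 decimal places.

MSE = SSE/(n − 2) = 21625/85 = 254.412.
SE(b_1) = √(MSE/Sₓₓ) = √(254.412/1790) = 0.377001.
t = 0.723 / 0.377001 = 1.9178.
df = n − 2 = 85.
One-sided p ≈ 0.0292, which is < 0.05, so reject H₀.
There is evidence that the true slope on daily light exposure is positive.

t = 1.9178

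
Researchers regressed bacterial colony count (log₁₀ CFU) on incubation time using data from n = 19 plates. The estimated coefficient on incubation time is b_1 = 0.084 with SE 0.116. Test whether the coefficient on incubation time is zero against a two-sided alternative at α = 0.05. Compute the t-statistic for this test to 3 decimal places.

H₀: β₁ = 0 vs H₁: β₁ ≠ 0.
t = (b_1 − β₁⁰)/SE = 0.084 / 0.116 = 0.724.
df = n − 2 = 19 − 2 = 17.
Two-sided p ≈ 0.4788, which is ≥ 0.05, so fail to reject H₀.
The data do not give significant evidence of an association between incubation time and bacterial colony count.

t = 0.724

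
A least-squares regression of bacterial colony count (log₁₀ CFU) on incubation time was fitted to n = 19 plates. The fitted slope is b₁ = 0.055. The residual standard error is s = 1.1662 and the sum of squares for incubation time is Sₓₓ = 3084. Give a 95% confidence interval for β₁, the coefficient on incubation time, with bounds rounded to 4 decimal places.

SE(b₁) = s/√Sₓₓ = 1.1662/√3084 = 0.0209998.
df = n − 2 = 17.
t* = t_{0.025, 17} = 2.109816.
Margin = t* × SE = 2.109816 × 0.0209998 = 0.044306.
CI: 0.055 ± 0.044306 → (0.0107, 0.0993).
With 95% confidence, each one-unit increase in incubation time is associated with a change of between 0.0107 and 0.0993 log₁₀ CFU in bacterial colony count.

(0.0107, 0.0993)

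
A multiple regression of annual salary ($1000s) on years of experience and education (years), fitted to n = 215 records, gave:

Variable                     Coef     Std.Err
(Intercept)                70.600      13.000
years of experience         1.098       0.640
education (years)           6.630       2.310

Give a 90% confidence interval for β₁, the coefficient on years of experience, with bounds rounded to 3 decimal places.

Read off: b = 1.098, SE = 0.640 for years of experience.
df = n − k − 1 = 215 − 2 − 1 = 212.
t* = t_{0.05, 212} = 1.652073.
Margin = t* × SE = 1.652073 × 0.640 = 1.05733.
CI: 1.098 ± 1.05733 → (0.041, 2.155).

(0.041, 2.155)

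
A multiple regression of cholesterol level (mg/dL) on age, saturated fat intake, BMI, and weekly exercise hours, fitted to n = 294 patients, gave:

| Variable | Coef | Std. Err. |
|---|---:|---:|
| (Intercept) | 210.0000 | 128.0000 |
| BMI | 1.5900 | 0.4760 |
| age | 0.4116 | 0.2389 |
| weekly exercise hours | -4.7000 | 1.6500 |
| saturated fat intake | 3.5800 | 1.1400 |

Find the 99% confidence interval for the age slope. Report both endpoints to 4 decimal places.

(-0.2079, 1.0311)

Read off: b = 0.4116, SE = 0.2389 for age.
df = n − k − 1 = 294 − 4 − 1 = 289.
t* = t_{0.005, 289} = 2.592948.
Margin = t* × SE = 2.592948 × 0.2389 = 0.619455.
CI: 0.4116 ± 0.619455 → (-0.2079, 1.0311).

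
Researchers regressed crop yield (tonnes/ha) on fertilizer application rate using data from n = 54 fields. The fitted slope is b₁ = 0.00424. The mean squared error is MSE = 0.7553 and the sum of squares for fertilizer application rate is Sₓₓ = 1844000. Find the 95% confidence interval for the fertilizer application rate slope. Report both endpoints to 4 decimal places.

(0.0030, 0.0055)

SE(b₁) = √(MSE/Sₓₓ) = √(0.7553/1844000) = 0.000639999.
df = n − 2 = 52.
t* = t_{0.025, 52} = 2.006647.
Margin = t* × SE = 2.006647 × 0.000639999 = 0.001284.
CI: 0.00424 ± 0.001284 → (0.0030, 0.0055).
With 95% confidence, each one-unit increase in fertilizer application rate is associated with a change of between 0.0030 and 0.0055 tonnes/ha in crop yield.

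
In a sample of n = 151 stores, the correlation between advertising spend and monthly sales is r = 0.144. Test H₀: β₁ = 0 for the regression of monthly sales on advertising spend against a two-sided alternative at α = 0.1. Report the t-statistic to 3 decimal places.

t = r·√(n − 2)/√(1 − r²) = 0.144·√149/√0.979264 = 1.776.
df = n − 2 = 149.
Two-sided p ≈ 0.0777, which is < 0.1, so reject H₀.
There is evidence of a linear association between advertising spend and monthly sales.

t = 1.776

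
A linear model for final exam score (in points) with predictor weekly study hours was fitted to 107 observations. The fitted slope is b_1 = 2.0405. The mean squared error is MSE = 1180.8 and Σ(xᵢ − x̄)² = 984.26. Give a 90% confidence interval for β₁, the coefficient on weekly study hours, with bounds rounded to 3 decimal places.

SE(b_1) = √(MSE/Sₓₓ) = √(1180.8/984.26) = 1.0953.
df = n − 2 = 105.
t* = t_{0.05, 105} = 1.659495.
Margin = t* × SE = 1.659495 × 1.0953 = 1.81765.
CI: 2.0405 ± 1.81765 → (0.223, 3.858).
With 90% confidence, each one-unit increase in weekly study hours is associated with a change of between 0.223 and 3.858 points in final exam score.

(0.223, 3.858)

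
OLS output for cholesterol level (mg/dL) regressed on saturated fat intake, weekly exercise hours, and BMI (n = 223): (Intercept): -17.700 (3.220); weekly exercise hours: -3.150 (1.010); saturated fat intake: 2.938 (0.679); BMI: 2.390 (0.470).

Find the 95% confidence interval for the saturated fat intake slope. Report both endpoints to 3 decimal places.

(1.600, 4.276)

Read off: b = 2.938, SE = 0.679 for saturated fat intake.
df = n − k − 1 = 223 − 3 − 1 = 219.
t* = t_{0.025, 219} = 1.970855.
Margin = t* × SE = 1.970855 × 0.679 = 1.33821.
CI: 2.938 ± 1.33821 → (1.600, 4.276).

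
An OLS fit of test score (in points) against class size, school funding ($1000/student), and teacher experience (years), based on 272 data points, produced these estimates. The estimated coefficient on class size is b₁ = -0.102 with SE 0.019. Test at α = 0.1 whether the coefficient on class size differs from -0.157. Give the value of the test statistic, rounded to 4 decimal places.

t = 2.8947

H₀: β₁ = -0.157 vs H₁: β₁ ≠ -0.157.
t = (b₁ − β₁⁰)/SE = (-0.102 − (-0.157)) / 0.019 = 2.8947.
df = n − k − 1 = 272 − 3 − 1 = 268.
Two-sided p ≈ 0.0041, which is < 0.1, so reject H₀.
There is evidence that the true slope on class size differs from -0.157 points per unit, holding the other predictors fixed.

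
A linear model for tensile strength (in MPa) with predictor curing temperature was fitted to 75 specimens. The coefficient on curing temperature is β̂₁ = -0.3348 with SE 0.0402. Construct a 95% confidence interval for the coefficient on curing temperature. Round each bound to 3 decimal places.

df = n − 2 = 75 − 2 = 73.
t* = t_{0.025, 73} = 1.992997.
Margin = t* × SE = 1.992997 × 0.0402 = 0.08012.
CI: -0.3348 ± 0.08012 → (-0.415, -0.255).
With 95% confidence, each one-unit increase in curing temperature is associated with a change of between -0.415 and -0.255 MPa in tensile strength.

(-0.415, -0.255)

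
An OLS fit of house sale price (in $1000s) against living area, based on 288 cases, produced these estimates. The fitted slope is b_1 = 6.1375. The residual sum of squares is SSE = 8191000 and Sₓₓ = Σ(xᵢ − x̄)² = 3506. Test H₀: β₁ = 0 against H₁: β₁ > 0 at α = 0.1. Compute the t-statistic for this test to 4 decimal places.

t = 2.1474

MSE = SSE/(n − 2) = 8191000/286 = 28639.9.
SE(b_1) = √(MSE/Sₓₓ) = √(28639.9/3506) = 2.85811.
t = 6.1375 / 2.85811 = 2.1474.
df = n − 2 = 286.
One-sided p ≈ 0.0163, which is < 0.1, so reject H₀.
There is evidence that the true slope on living area is positive.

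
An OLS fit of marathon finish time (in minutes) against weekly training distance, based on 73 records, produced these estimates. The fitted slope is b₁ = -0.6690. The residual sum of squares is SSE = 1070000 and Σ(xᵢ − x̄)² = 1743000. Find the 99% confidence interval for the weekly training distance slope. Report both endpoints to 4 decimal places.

MSE = SSE/(n − 2) = 1070000/71 = 15070.4.
SE(b₁) = √(MSE/Sₓₓ) = √(15070.4/1743000) = 0.0929852.
df = n − 2 = 71.
t* = t_{0.005, 71} = 2.646863.
Margin = t* × SE = 2.646863 × 0.0929852 = 0.246119.
CI: -0.6690 ± 0.246119 → (-0.9151, -0.4229).
With 99% confidence, each one-unit increase in weekly training distance is associated with a change of between -0.9151 and -0.4229 minutes in marathon finish time.

(-0.9151, -0.4229)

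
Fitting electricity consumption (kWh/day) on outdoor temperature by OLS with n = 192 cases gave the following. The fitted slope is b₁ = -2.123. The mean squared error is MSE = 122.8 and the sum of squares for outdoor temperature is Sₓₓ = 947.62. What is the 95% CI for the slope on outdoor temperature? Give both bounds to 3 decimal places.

SE(b₁) = √(MSE/Sₓₓ) = √(122.8/947.62) = 0.359983.
df = n − 2 = 190.
t* = t_{0.025, 190} = 1.972528.
Margin = t* × SE = 1.972528 × 0.359983 = 0.71008.
CI: -2.123 ± 0.71008 → (-2.833, -1.413).
With 95% confidence, each one-unit increase in outdoor temperature is associated with a change of between -2.833 and -1.413 kWh/day in electricity consumption.

(-2.833, -1.413)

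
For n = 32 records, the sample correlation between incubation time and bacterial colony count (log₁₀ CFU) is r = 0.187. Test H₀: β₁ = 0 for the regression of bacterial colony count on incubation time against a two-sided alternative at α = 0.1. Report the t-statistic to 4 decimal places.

t = r·√(n − 2)/√(1 − r²) = 0.187·√30/√0.965031 = 1.0426.
df = n − 2 = 30.
Two-sided p ≈ 0.3054, which is ≥ 0.1, so fail to reject H₀.
The data do not give significant evidence of a linear association between incubation time and bacterial colony count.

t = 1.0426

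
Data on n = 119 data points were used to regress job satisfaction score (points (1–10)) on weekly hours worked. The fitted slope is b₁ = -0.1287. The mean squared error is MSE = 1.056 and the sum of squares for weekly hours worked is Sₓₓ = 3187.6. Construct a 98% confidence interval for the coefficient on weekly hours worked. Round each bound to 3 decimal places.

SE(b₁) = √(MSE/Sₓₓ) = √(1.056/3187.6) = 0.0182012.
df = n − 2 = 117.
t* = t_{0.01, 117} = 2.358642.
Margin = t* × SE = 2.358642 × 0.0182012 = 0.04293.
CI: -0.1287 ± 0.04293 → (-0.172, -0.086).
With 98% confidence, each one-unit increase in weekly hours worked is associated with a change of between -0.172 and -0.086 points (1–10) in job satisfaction score.

(-0.172, -0.086)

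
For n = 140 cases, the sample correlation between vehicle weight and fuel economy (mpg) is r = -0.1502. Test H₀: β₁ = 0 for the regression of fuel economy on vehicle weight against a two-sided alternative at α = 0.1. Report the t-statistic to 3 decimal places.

t = r·√(n − 2)/√(1 − r²) = -0.1502·√138/√0.97744 = -1.785.
df = n − 2 = 138.
Two-sided p ≈ 0.0765, which is < 0.1, so reject H₀.
There is evidence of a linear association between vehicle weight and fuel economy.

t = -1.785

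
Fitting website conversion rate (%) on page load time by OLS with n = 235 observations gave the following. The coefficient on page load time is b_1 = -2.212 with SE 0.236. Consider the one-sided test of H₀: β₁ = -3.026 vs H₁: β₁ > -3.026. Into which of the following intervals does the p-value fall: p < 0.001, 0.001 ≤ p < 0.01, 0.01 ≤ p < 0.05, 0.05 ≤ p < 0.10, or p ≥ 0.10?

p < 0.001

t = (-2.212 − (-3.026)) / 0.236 = 3.449.
df = n − 2 = 235 − 2 = 233.
One-sided p = P(T_{233} > t) ≈ 0.0003.
So p < 0.001.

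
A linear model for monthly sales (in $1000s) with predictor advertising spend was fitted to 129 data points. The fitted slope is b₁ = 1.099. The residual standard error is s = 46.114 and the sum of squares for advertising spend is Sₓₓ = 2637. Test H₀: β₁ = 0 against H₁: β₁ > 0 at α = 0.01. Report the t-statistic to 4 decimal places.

SE(b₁) = s/√Sₓₓ = 46.114/√2637 = 0.898003.
t = 1.099 / 0.898003 = 1.2238.
df = n − 2 = 127.
One-sided p ≈ 0.1116, which is ≥ 0.01, so fail to reject H₀.
The data do not give significant evidence that the true slope on advertising spend is positive.

t = 1.2238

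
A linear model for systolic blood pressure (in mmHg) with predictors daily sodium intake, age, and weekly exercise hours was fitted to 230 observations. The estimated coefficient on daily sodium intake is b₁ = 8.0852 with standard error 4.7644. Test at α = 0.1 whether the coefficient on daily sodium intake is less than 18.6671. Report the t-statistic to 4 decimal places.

H₀: β₁ = 18.6671 vs H₁: β₁ < 18.6671.
t = (b₁ − β₁⁰)/SE = (8.0852 − 18.6671) / 4.7644 = -2.2210.
df = n − k − 1 = 230 − 3 − 1 = 226.
One-sided p ≈ 0.0137, which is < 0.1, so reject H₀.
There is evidence that the true slope on daily sodium intake is below 18.6671 mmHg per unit, holding the other predictors fixed.

t = -2.2210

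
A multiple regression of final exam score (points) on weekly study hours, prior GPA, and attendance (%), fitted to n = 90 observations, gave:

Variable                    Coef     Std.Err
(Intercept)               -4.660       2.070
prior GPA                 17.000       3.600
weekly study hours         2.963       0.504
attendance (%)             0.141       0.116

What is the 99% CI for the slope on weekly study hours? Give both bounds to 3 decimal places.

(1.635, 4.291)

Read off: b = 2.963, SE = 0.504 for weekly study hours.
df = n − k − 1 = 90 − 3 − 1 = 86.
t* = t_{0.005, 86} = 2.634212.
Margin = t* × SE = 2.634212 × 0.504 = 1.32764.
CI: 2.963 ± 1.32764 → (1.635, 4.291).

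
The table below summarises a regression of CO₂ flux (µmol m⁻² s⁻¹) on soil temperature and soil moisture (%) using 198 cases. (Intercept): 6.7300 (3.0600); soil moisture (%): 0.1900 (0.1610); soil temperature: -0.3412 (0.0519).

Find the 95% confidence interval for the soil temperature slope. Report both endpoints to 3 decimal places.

Read off: b = -0.3412, SE = 0.0519 for soil temperature.
df = n − k − 1 = 198 − 2 − 1 = 195.
t* = t_{0.025, 195} = 1.972204.
Margin = t* × SE = 1.972204 × 0.0519 = 0.10236.
CI: -0.3412 ± 0.10236 → (-0.444, -0.239).

(-0.444, -0.239)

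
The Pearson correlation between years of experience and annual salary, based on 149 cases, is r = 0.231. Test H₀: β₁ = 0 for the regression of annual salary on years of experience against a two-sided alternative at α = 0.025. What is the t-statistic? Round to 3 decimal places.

t = 2.879

t = r·√(n − 2)/√(1 − r²) = 0.231·√147/√0.946639 = 2.879.
df = n − 2 = 147.
Two-sided p ≈ 0.0046, which is < 0.025, so reject H₀.
There is evidence of a linear association between years of experience and annual salary.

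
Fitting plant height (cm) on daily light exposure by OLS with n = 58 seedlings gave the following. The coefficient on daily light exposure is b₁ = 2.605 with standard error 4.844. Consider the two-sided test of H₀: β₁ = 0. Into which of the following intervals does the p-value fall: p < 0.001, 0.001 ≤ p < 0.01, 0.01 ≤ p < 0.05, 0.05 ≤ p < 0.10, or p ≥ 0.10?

p ≥ 0.10

t = 2.605 / 4.844 = 0.538.
df = n − 2 = 58 − 2 = 56.
Two-sided p = 2·P(T_{56} > |t|) ≈ 0.5929.
So p ≥ 0.10.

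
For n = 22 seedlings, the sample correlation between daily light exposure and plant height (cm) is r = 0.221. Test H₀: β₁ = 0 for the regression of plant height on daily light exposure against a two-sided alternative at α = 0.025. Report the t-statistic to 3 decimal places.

t = r·√(n − 2)/√(1 − r²) = 0.221·√20/√0.951159 = 1.013.
df = n − 2 = 20.
Two-sided p ≈ 0.3230, which is ≥ 0.025, so fail to reject H₀.
The data do not give significant evidence of a linear association between daily light exposure and plant height.

t = 1.013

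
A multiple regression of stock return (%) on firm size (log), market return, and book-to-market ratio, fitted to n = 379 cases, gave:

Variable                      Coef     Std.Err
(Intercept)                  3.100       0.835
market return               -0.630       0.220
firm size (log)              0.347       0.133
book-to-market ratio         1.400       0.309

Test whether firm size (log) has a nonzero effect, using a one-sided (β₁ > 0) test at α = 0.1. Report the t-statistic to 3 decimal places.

t = 2.609

Read off: b = 0.347, SE = 0.133 for firm size (log).
H₀: β₁ = 0 vs H₁: β₁ > 0.
t = 0.347 / 0.133 = 2.609.
df = n − k − 1 = 379 − 3 − 1 = 375.
One-sided p ≈ 0.0047, which is < 0.1, so reject H₀.
There is evidence that the true slope on firm size (log) is positive, holding the other predictors fixed.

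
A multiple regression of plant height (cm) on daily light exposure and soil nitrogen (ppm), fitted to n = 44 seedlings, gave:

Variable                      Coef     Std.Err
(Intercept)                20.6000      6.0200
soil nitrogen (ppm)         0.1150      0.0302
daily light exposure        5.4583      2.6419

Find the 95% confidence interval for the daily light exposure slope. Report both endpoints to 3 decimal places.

Read off: b = 5.4583, SE = 2.6419 for daily light exposure.
df = n − k − 1 = 44 − 2 − 1 = 41.
t* = t_{0.025, 41} = 2.019541.
Margin = t* × SE = 2.019541 × 2.6419 = 5.33543.
CI: 5.4583 ± 5.33543 → (0.123, 10.794).

(0.123, 10.794)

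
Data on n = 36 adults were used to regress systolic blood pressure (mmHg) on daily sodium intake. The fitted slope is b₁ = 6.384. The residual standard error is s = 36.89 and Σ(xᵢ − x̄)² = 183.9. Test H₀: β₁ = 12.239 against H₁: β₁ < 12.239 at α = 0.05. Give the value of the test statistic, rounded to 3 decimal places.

t = -2.152

SE(b₁) = s/√Sₓₓ = 36.89/√183.9 = 2.72031.
t = (6.384 − 12.239) / 2.72031 = -2.152.
df = n − 2 = 34.
One-sided p ≈ 0.0193, which is < 0.05, so reject H₀.
There is evidence that the true slope on daily sodium intake is below 12.239 mmHg per unit.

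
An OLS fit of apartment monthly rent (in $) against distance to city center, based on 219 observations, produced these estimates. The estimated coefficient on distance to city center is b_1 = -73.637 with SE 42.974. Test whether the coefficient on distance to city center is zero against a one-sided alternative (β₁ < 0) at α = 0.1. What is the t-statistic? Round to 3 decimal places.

t = -1.714

H₀: β₁ = 0 vs H₁: β₁ < 0.
t = (b_1 − β₁⁰)/SE = -73.637 / 42.974 = -1.714.
df = n − 2 = 219 − 2 = 217.
One-sided p ≈ 0.0440, which is < 0.1, so reject H₀.
There is evidence that the true slope on distance to city center is negative.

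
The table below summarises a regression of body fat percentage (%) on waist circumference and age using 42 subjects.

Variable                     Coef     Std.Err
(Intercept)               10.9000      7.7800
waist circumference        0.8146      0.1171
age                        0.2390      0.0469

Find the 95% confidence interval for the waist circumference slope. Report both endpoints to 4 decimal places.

(0.5777, 1.0515)

Read off: b = 0.8146, SE = 0.1171 for waist circumference.
df = n − k − 1 = 42 − 2 − 1 = 39.
t* = t_{0.025, 39} = 2.022691.
Margin = t* × SE = 2.022691 × 0.1171 = 0.236857.
CI: 0.8146 ± 0.236857 → (0.5777, 1.0515).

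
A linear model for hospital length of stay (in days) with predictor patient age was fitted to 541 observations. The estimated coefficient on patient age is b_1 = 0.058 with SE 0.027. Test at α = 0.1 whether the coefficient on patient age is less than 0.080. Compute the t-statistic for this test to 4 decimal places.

H₀: β₁ = 0.080 vs H₁: β₁ < 0.080.
t = (b_1 − β₁⁰)/SE = (0.058 − 0.080) / 0.027 = -0.8148.
df = n − 2 = 541 − 2 = 539.
One-sided p ≈ 0.2078, which is ≥ 0.1, so fail to reject H₀.
The data do not give significant evidence that the true slope on patient age is below 0.080 days per unit.

t = -0.8148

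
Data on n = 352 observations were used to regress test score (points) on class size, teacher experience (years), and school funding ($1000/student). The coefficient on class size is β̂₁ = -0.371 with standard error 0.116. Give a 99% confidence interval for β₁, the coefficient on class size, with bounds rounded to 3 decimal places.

(-0.671, -0.071)

df = n − k − 1 = 352 − 3 − 1 = 348.
t* = t_{0.005, 348} = 2.590031.
Margin = t* × SE = 2.590031 × 0.116 = 0.30044.
CI: -0.371 ± 0.30044 → (-0.671, -0.071).
With 99% confidence, each one-unit increase in class size is associated with a change of between -0.671 and -0.071 points in test score, holding the other predictors fixed.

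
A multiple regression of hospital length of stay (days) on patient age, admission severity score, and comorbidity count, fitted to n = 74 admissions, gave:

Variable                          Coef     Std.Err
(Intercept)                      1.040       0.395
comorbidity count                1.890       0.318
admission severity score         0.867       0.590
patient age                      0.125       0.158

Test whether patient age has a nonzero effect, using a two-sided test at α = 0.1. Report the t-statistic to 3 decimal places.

Read off: b = 0.125, SE = 0.158 for patient age.
H₀: β₁ = 0 vs H₁: β₁ ≠ 0.
t = 0.125 / 0.158 = 0.791.
df = n − k − 1 = 74 − 3 − 1 = 70.
Two-sided p ≈ 0.4315, which is ≥ 0.1, so fail to reject H₀.
The data do not give significant evidence of an association between patient age and hospital length of stay, after adjusting for the other predictors.

t = 0.791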